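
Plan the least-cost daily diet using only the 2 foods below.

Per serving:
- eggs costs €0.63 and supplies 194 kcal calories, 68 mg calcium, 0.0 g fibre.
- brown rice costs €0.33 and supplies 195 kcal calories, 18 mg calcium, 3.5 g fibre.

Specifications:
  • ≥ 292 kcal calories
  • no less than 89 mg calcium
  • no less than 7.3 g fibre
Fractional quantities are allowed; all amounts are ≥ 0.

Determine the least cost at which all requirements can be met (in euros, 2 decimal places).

Set it up as a linear program. Let x1 = servings of eggs, x2 = servings of brown rice.
Minimise 0.63x1 + 0.33x2 with:
  194x1 + 195x2 ≥ 292   (calories)
  68x1 + 18x2 ≥ 89   (calcium)
  3.5x2 ≥ 7.3   (fibre)
  x1, x2 ≥ 0.
Both inputs are positive at the optimum. Binding constraints: calcium and fibre.
That vertex is x1 = 0.7567, x2 = 2.086.
Cost = 0.63·0.7567 + 0.33·2.086 = 1.1651.

€1.17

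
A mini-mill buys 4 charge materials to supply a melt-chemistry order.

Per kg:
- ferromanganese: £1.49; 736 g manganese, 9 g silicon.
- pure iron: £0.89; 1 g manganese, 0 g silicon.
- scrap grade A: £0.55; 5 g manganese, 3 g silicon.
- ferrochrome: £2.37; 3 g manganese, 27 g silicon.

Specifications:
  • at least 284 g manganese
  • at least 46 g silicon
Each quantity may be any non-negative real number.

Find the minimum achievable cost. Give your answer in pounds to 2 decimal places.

Set it up as a linear program. Let x1 = kg of ferromanganese, x2 = kg of pure iron, x3 = kg of scrap grade A, x4 = kg of ferrochrome.
Minimize 1.49x1 + 0.89x2 + 0.55x3 + 2.37x4 with:
  736x1 + 1x2 + 5x3 + 3x4 ≥ 284   (manganese)
  9x1 + 3x3 + 27x4 ≥ 46   (silicon)
  x1, x2, x3, x4 ≥ 0.
The cheapest feasible vertex uses only ferromanganese, ferrochrome; pure iron, scrap grade A are not used. There the manganese and silicon constraints are tight.
So ferromanganese = 0.3794 kg, ferrochrome = 1.577 kg.
Objective = 1.49·0.3794 + 2.37·1.577 = 4.3028.

£4.30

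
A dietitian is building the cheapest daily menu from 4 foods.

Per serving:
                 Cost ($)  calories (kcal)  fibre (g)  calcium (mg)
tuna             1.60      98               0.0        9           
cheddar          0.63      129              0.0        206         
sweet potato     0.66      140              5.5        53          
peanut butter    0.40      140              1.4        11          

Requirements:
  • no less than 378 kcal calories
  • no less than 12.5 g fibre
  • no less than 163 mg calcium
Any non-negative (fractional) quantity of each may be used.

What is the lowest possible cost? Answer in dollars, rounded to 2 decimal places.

This is a linear program. Let x1 = servings of tuna, x2 = servings of cheddar, x3 = servings of sweet potato, x4 = servings of peanut butter.
Minimise 1.6x1 + 0.63x2 + 0.66x3 + 0.4x4 s.t.:
  98x1 + 129x2 + 140x3 + 140x4 ≥ 378   (calories)
  5.5x3 + 1.4x4 ≥ 12.5   (fibre)
  9x1 + 206x2 + 53x3 + 11x4 ≥ 163   (calcium)
  x1, x2, x3, x4 ≥ 0.
The optimal basis is {cheddar, sweet potato, peanut butter}; tuna drops out. There the calories, fibre, calcium constraints are tight.
So cheddar = 0.2103 servings, sweet potato = 2.193 servings, peanut butter = 0.3132 servings.
Cost = 0.63·0.2103 + 0.66·2.193 + 0.4·0.3132 = 1.7051.

$1.71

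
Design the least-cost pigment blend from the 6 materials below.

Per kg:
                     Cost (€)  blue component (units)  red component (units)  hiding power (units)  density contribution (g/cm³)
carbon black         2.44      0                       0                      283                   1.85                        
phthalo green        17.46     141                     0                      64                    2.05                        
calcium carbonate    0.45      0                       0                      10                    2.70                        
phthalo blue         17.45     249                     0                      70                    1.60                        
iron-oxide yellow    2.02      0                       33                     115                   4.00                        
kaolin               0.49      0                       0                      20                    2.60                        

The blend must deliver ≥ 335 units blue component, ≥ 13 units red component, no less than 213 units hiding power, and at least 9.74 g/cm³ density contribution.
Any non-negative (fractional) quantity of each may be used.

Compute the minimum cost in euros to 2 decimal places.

This is a linear program. Let x1 = kg of carbon black, x2 = kg of phthalo green, x3 = kg of calcium carbonate, x4 = kg of phthalo blue, x5 = kg of iron-oxide yellow, x6 = kg of kaolin.
Minimize 2.44x1 + 17.46x2 + 0.45x3 + 17.45x4 + 2.02x5 + 0.49x6 s.t.:
  141x2 + 249x4 ≥ 335   (blue component)
  33x5 ≥ 13   (red component)
  283x1 + 64x2 + 10x3 + 70x4 + 115x5 + 20x6 ≥ 213   (hiding power)
  1.85x1 + 2.05x2 + 2.7x3 + 1.6x4 + 4x5 + 2.6x6 ≥ 9.74   (density contribution)
  x1, x2, x3, x4, x5, x6 ≥ 0.
The cheapest feasible vertex uses only carbon black, phthalo blue, iron-oxide yellow, kaolin; phthalo green, calcium carbonate are not used. The blue component, red component, hiding power, density contribution requirements are met with equality.
Optimal quantities: carbon black = 0.10149 kg, phthalo blue = 1.3454 kg, iron-oxide yellow = 0.39394 kg, kaolin = 2.24 kg.
Hence cost = 2.44·0.10149 + 17.45·1.3454 + 2.02·0.39394 + 0.49·2.24 = €25.6182.

€25.62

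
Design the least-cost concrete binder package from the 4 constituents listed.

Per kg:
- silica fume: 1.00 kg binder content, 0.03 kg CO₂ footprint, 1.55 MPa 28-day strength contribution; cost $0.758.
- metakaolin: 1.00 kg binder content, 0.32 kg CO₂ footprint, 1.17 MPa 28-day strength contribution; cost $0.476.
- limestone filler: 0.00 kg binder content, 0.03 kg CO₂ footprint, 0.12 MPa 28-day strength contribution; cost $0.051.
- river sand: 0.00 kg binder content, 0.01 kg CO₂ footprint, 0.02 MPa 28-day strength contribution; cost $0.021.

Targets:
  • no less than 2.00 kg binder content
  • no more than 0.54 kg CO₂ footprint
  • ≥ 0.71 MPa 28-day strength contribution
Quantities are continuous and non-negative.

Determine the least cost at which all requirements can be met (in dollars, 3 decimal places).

This is a linear program. Let x1 = kg of silica fume, x2 = kg of metakaolin, x3 = kg of limestone filler, x4 = kg of river sand.
min 0.758x1 + 0.476x2 + 0.051x3 + 0.021x4 with:
  1x1 + 1x2 ≥ 2   (binder content)
  0.03x1 + 0.32x2 + 0.03x3 + 0.01x4 ≤ 0.54   (CO₂ footprint)
  1.55x1 + 1.17x2 + 0.12x3 + 0.02x4 ≥ 0.71   (28-day strength contribution)
  x1, x2, x3, x4 ≥ 0.
The minimum-cost mix takes nothing from limestone filler, river sand — only silica fume, metakaolin. The binder content and CO₂ footprint requirements are met with equality.
Optimal quantities: silica fume = 0.3448 kg, metakaolin = 1.655 kg.
Cost = 0.758·0.3448 + 0.476·1.655 = 1.04914.

$1.049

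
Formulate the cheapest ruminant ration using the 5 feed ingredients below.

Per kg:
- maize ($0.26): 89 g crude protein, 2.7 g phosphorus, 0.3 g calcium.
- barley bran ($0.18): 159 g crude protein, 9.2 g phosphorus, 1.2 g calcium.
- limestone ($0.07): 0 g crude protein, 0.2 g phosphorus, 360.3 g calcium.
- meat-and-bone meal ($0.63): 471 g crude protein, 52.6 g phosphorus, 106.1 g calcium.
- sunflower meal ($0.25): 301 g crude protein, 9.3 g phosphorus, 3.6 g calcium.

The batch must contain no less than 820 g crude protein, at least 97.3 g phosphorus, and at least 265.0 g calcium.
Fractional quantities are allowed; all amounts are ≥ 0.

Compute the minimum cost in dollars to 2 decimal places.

$1.18

Treat it as an LP. Let x1 = kg of maize, x2 = kg of barley bran, x3 = kg of limestone, x4 = kg of meat-and-bone meal, x5 = kg of sunflower meal.
min 0.26x1 + 0.18x2 + 0.07x3 + 0.63x4 + 0.25x5 s.t.:
  89x1 + 159x2 + 471x4 + 301x5 ≥ 820   (crude protein)
  2.7x1 + 9.2x2 + 0.2x3 + 52.6x4 + 9.3x5 ≥ 97.3   (phosphorus)
  0.3x1 + 1.2x2 + 360.3x3 + 106.1x4 + 3.6x5 ≥ 265   (calcium)
  x1, x2, x3, x4, x5 ≥ 0.
The cheapest feasible vertex uses only limestone, meat-and-bone meal; maize, barley bran, sunflower meal are not used. The phosphorus and calcium requirements are met with equality.
So limestone = 0.191 kg, meat-and-bone meal = 1.849 kg.
Total cost: 0.07·0.191 + 0.63·1.849 = 1.1782.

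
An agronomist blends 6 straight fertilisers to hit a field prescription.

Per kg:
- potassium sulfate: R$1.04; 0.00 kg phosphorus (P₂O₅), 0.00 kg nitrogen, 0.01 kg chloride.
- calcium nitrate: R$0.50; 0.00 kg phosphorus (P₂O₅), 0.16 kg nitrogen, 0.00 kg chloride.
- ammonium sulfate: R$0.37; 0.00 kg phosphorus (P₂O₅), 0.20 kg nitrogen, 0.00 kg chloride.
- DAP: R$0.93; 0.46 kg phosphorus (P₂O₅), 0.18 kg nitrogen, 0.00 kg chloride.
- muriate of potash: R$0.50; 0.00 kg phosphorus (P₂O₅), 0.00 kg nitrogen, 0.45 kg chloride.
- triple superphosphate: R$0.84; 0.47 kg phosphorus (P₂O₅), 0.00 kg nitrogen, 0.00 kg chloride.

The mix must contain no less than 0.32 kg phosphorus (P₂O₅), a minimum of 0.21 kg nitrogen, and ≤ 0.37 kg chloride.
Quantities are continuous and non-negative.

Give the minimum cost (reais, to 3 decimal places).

R$0.804

Let x1 = kg of potassium sulfate, x2 = kg of calcium nitrate, x3 = kg of ammonium sulfate, x4 = kg of DAP, x5 = kg of muriate of potash, x6 = kg of triple superphosphate.
Minimize 1.04x1 + 0.5x2 + 0.37x3 + 0.93x4 + 0.5x5 + 0.84x6 subject to:
  0.46x4 + 0.47x6 ≥ 0.32   (phosphorus (P₂O₅))
  0.16x2 + 0.2x3 + 0.18x4 ≥ 0.21   (nitrogen)
  0.01x1 + 0.45x5 ≤ 0.37   (chloride)
  x1, x2, x3, x4, x5, x6 ≥ 0.
The optimal basis is {ammonium sulfate, DAP}; potassium sulfate, calcium nitrate, muriate of potash, triple superphosphate drop out. Binding constraints: phosphorus (P₂O₅) and nitrogen.
Solving gives x3 = 0.4239, x4 = 0.6957.
Total cost: 0.37·0.4239 + 0.93·0.6957 = 0.80384.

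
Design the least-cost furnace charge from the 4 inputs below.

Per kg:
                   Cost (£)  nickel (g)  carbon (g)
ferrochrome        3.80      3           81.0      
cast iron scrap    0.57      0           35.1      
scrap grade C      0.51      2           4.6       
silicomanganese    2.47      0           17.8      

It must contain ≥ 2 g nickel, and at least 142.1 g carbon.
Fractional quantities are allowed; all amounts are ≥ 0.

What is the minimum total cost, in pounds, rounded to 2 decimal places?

£2.74

Set it up as a linear program. Let x1 = kg of ferrochrome, x2 = kg of cast iron scrap, x3 = kg of scrap grade C, x4 = kg of silicomanganese.
Minimize 3.8x1 + 0.57x2 + 0.51x3 + 2.47x4 with:
  3x1 + 2x3 ≥ 2   (nickel)
  81x1 + 35.1x2 + 4.6x3 + 17.8x4 ≥ 142.1   (carbon)
  x1, x2, x3, x4 ≥ 0.
The minimum-cost mix takes nothing from ferrochrome, silicomanganese — only cast iron scrap, scrap grade C. The nickel and carbon requirements are met with equality.
So cast iron scrap = 3.917 kg, scrap grade C = 1 kg.
Hence cost = 0.57·3.917 + 0.51·1 = £2.7427.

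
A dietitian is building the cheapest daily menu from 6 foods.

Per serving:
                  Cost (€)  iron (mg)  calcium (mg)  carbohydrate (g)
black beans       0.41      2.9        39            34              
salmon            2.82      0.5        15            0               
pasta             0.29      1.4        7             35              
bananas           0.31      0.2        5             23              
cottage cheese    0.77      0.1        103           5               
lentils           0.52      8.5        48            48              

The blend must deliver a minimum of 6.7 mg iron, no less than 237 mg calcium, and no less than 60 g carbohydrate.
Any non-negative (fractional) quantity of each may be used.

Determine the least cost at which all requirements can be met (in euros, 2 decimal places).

Set it up as a linear program. Let x1 = servings of black beans, x2 = servings of salmon, x3 = servings of pasta, x4 = servings of bananas, x5 = servings of cottage cheese, x6 = servings of lentils.
min 0.41x1 + 2.82x2 + 0.29x3 + 0.31x4 + 0.77x5 + 0.52x6 with:
  2.9x1 + 0.5x2 + 1.4x3 + 0.2x4 + 0.1x5 + 8.5x6 ≥ 6.7   (iron)
  39x1 + 15x2 + 7x3 + 5x4 + 103x5 + 48x6 ≥ 237   (calcium)
  34x1 + 35x3 + 23x4 + 5x5 + 48x6 ≥ 60   (carbohydrate)
  x1, x2, x3, x4, x5, x6 ≥ 0.
At the optimum only cottage cheese, lentils are positive (black beans, salmon, pasta, bananas = 0). Binding constraints: calcium and carbohydrate.
Optimal quantities: cottage cheese = 1.806 servings, lentils = 1.062 servings.
Total cost: 0.77·1.806 + 0.52·1.062 = 1.9429.

€1.94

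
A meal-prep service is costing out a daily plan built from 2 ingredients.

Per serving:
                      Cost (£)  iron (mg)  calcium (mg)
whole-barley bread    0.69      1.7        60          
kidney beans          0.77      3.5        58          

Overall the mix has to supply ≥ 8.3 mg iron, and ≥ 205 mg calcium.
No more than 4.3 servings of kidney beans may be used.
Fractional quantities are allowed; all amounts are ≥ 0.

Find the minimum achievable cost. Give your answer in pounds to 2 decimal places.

£2.50

Treat it as an LP. Let x1 = servings of whole-barley bread, x2 = servings of kidney beans.
Minimise 0.69x1 + 0.77x2 subject to:
  1.7x1 + 3.5x2 ≥ 8.3   (iron)
  60x1 + 58x2 ≥ 205   (calcium)
  x2 ≤ 4.3
  x1, x2 ≥ 0.
Both inputs are positive at the optimum. There the iron and calcium constraints are tight.
That vertex is x1 = 2.119, x2 = 1.342.
Objective = 0.69·2.119 + 0.77·1.342 = 2.4955.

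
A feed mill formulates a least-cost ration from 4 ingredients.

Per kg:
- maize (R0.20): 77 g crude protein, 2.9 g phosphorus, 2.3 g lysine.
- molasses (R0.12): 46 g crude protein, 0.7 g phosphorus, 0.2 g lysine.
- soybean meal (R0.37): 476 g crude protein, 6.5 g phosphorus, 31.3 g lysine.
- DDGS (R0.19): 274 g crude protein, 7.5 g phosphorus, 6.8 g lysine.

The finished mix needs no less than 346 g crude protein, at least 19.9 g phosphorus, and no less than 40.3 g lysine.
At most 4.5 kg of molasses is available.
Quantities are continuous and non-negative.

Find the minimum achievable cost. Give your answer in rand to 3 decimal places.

R0.684

Set it up as a linear program. Let x1 = kg of maize, x2 = kg of molasses, x3 = kg of soybean meal, x4 = kg of DDGS.
Minimise 0.2x1 + 0.12x2 + 0.37x3 + 0.19x4 with:
  77x1 + 46x2 + 476x3 + 274x4 ≥ 346   (crude protein)
  2.9x1 + 0.7x2 + 6.5x3 + 7.5x4 ≥ 19.9   (phosphorus)
  2.3x1 + 0.2x2 + 31.3x3 + 6.8x4 ≥ 40.3   (lysine)
  x2 ≤ 4.5
  x1, x2, x3, x4 ≥ 0.
At the optimum only soybean meal, DDGS are positive (maize, molasses = 0). There the phosphorus and lysine constraints are tight.
Solving gives x3 = 0.876, x4 = 1.894.
Objective = 0.37·0.876 + 0.19·1.894 = 0.68398.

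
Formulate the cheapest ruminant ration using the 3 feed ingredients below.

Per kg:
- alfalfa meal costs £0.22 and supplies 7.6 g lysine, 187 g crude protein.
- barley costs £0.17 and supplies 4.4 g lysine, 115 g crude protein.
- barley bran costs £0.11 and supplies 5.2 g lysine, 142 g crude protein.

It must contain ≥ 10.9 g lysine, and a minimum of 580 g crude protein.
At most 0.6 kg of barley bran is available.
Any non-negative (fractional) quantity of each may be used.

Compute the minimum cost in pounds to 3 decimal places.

Let x1 = kg of alfalfa meal, x2 = kg of barley, x3 = kg of barley bran.
Minimize 0.22x1 + 0.17x2 + 0.11x3 s.t.:
  7.6x1 + 4.4x2 + 5.2x3 ≥ 10.9   (lysine)
  187x1 + 115x2 + 142x3 ≥ 580   (crude protein)
  x3 ≤ 0.6
  x1, x2, x3 ≥ 0.
The optimal basis is {alfalfa meal, barley bran}; barley drops out. Binding constraints: crude protein and the barley bran cap.
Optimal quantities: alfalfa meal = 2.646 kg, barley bran = 0.6 kg.
Cost = 0.22·2.646 + 0.11·0.6 = 0.64812.

£0.648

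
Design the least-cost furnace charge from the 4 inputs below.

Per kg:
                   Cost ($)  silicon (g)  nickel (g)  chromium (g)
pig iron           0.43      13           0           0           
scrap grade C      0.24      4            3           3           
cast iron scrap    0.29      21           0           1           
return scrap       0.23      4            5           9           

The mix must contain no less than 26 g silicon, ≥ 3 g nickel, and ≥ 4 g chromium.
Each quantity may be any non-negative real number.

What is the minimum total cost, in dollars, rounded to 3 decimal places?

$0.464

This is a linear program. Let x1 = kg of pig iron, x2 = kg of scrap grade C, x3 = kg of cast iron scrap, x4 = kg of return scrap.
min 0.43x1 + 0.24x2 + 0.29x3 + 0.23x4 subject to:
  13x1 + 4x2 + 21x3 + 4x4 ≥ 26   (silicon)
  3x2 + 5x4 ≥ 3   (nickel)
  3x2 + 1x3 + 9x4 ≥ 4   (chromium)
  x1, x2, x3, x4 ≥ 0.
The cheapest feasible vertex uses only cast iron scrap, return scrap; pig iron, scrap grade C are not used. Binding constraints: silicon and nickel.
So cast iron scrap = 1.124 kg, return scrap = 0.6 kg.
Cost = 0.29·1.124 + 0.23·0.6 = 0.46396.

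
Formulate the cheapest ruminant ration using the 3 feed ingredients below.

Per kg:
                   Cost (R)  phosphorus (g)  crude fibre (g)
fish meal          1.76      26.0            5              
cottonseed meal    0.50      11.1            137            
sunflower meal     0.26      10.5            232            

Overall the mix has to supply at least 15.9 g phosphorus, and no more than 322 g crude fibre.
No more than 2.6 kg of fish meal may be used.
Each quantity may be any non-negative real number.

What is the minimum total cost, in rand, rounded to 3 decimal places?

R0.451

Let x1 = kg of fish meal, x2 = kg of cottonseed meal, x3 = kg of sunflower meal.
Minimize 1.76x1 + 0.5x2 + 0.26x3 subject to:
  26x1 + 11.1x2 + 10.5x3 ≥ 15.9   (phosphorus)
  5x1 + 137x2 + 232x3 ≤ 322   (crude fibre)
  x1 ≤ 2.6
  x1, x2, x3 ≥ 0.
The optimal basis is {fish meal, sunflower meal}; cottonseed meal drops out. There the phosphorus and crude fibre constraints are tight.
Optimal quantities: fish meal = 0.05148 kg, sunflower meal = 1.387 kg.
Hence cost = 1.76·0.05148 + 0.26·1.387 = R0.45122.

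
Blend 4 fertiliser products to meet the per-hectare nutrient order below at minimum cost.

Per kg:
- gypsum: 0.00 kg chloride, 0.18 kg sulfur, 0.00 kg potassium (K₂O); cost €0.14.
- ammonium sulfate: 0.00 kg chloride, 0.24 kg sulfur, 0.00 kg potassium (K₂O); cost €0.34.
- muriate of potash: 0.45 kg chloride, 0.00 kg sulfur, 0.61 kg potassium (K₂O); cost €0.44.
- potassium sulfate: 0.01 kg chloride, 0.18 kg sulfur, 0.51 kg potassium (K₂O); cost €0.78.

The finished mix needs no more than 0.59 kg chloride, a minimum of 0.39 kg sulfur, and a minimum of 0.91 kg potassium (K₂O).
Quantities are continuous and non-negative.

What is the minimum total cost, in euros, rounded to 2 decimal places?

Let x1 = kg of gypsum, x2 = kg of ammonium sulfate, x3 = kg of muriate of potash, x4 = kg of potassium sulfate.
Minimise 0.14x1 + 0.34x2 + 0.44x3 + 0.78x4 subject to:
  0.45x3 + 0.01x4 ≤ 0.59   (chloride)
  0.18x1 + 0.24x2 + 0.18x4 ≥ 0.39   (sulfur)
  0.61x3 + 0.51x4 ≥ 0.91   (potassium (K₂O))
  x1, x2, x3, x4 ≥ 0.
The minimum-cost mix takes nothing from ammonium sulfate — only gypsum, muriate of potash, potassium sulfate. Binding constraints: chloride, sulfur, potassium (K₂O).
That vertex is x1 = 1.945, x3 = 1.306, x4 = 0.222.
Cost = 0.14·1.945 + 0.44·1.306 + 0.78·0.222 = 1.0201.

€1.02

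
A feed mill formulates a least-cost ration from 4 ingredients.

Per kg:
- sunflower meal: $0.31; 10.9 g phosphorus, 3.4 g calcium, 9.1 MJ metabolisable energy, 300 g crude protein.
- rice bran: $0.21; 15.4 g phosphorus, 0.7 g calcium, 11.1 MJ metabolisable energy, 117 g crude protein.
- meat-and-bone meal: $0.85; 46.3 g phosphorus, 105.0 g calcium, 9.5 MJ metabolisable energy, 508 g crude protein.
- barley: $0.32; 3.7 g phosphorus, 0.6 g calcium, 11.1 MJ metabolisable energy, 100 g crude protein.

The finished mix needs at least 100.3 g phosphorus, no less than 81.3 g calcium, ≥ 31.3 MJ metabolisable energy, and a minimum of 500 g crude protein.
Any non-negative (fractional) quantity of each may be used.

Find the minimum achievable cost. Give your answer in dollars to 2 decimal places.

$1.53

Treat it as an LP. Let x1 = kg of sunflower meal, x2 = kg of rice bran, x3 = kg of meat-and-bone meal, x4 = kg of barley.
Minimize 0.31x1 + 0.21x2 + 0.85x3 + 0.32x4 with:
  10.9x1 + 15.4x2 + 46.3x3 + 3.7x4 ≥ 100.3   (phosphorus)
  3.4x1 + 0.7x2 + 105x3 + 0.6x4 ≥ 81.3   (calcium)
  9.1x1 + 11.1x2 + 9.5x3 + 11.1x4 ≥ 31.3   (metabolisable energy)
  300x1 + 117x2 + 508x3 + 100x4 ≥ 500   (crude protein)
  x1, x2, x3, x4 ≥ 0.
The optimal basis is {rice bran, meat-and-bone meal}; sunflower meal, barley drop out. There the phosphorus and calcium constraints are tight.
Solving gives x2 = 4.271, x3 = 0.7458.
Total cost: 0.21·4.271 + 0.85·0.7458 = 1.5308.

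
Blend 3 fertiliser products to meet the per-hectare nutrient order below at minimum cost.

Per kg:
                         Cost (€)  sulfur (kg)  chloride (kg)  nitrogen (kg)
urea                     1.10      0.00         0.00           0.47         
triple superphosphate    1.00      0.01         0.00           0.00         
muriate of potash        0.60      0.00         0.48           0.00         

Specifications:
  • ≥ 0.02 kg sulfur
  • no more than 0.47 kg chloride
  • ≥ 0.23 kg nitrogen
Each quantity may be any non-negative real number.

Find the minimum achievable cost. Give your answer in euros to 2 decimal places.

This is a linear program. Let x1 = kg of urea, x2 = kg of triple superphosphate, x3 = kg of muriate of potash.
min 1.1x1 + 1x2 + 0.6x3 with:
  0.01x2 ≥ 0.02   (sulfur)
  0.48x3 ≤ 0.47   (chloride)
  0.47x1 ≥ 0.23   (nitrogen)
  x1, x2, x3 ≥ 0.
The minimum-cost mix takes nothing from muriate of potash — only urea, triple superphosphate. There the sulfur and nitrogen constraints are tight.
Solving gives x1 = 0.4894, x2 = 2.
Objective = 1.1·0.4894 + 1·2 = 2.5383.

€2.54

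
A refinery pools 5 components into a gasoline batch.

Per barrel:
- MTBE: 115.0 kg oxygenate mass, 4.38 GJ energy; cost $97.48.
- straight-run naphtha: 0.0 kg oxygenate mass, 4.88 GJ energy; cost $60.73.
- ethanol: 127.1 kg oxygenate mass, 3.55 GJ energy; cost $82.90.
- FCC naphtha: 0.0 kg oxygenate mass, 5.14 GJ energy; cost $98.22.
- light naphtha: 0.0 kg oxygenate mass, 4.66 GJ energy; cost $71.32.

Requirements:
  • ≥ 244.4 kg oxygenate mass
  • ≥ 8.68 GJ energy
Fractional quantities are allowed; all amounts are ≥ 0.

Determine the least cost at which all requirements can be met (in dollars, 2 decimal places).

$182.48

Set it up as a linear program. Let x1 = barrels of MTBE, x2 = barrels of straight-run naphtha, x3 = barrels of ethanol, x4 = barrels of FCC naphtha, x5 = barrels of light naphtha.
Minimize 97.48x1 + 60.73x2 + 82.9x3 + 98.22x4 + 71.32x5 s.t.:
  115x1 + 127.1x3 ≥ 244.4   (oxygenate mass)
  4.38x1 + 4.88x2 + 3.55x3 + 5.14x4 + 4.66x5 ≥ 8.68   (energy)
  x1, x2, x3, x4, x5 ≥ 0.
The cheapest feasible vertex uses only straight-run naphtha, ethanol; MTBE, FCC naphtha, light naphtha are not used. The oxygenate mass and energy requirements are met with equality.
That vertex is x2 = 0.37986, x3 = 1.9229.
Total cost: 60.73·0.37986 + 82.9·1.9229 = 182.4773.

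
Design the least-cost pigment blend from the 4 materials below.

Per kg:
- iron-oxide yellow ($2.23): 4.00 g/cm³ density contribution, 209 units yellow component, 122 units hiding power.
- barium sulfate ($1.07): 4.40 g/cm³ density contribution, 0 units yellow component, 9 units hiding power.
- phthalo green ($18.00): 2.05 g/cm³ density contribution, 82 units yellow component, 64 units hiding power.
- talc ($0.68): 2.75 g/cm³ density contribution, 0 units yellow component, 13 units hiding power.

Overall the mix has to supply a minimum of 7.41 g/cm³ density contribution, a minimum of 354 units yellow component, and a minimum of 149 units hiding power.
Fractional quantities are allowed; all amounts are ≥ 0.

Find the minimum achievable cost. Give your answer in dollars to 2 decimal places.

$3.93

Let x1 = kg of iron-oxide yellow, x2 = kg of barium sulfate, x3 = kg of phthalo green, x4 = kg of talc.
Minimize 2.23x1 + 1.07x2 + 18x3 + 0.68x4 subject to:
  4x1 + 4.4x2 + 2.05x3 + 2.75x4 ≥ 7.41   (density contribution)
  209x1 + 82x3 ≥ 354   (yellow component)
  122x1 + 9x2 + 64x3 + 13x4 ≥ 149   (hiding power)
  x1, x2, x3, x4 ≥ 0.
At the optimum only iron-oxide yellow, barium sulfate are positive (phthalo green, talc = 0). There the density contribution and yellow component constraints are tight.
Solving gives x1 = 1.694, x2 = 0.1443.
Total cost: 2.23·1.694 + 1.07·0.1443 = 3.9320.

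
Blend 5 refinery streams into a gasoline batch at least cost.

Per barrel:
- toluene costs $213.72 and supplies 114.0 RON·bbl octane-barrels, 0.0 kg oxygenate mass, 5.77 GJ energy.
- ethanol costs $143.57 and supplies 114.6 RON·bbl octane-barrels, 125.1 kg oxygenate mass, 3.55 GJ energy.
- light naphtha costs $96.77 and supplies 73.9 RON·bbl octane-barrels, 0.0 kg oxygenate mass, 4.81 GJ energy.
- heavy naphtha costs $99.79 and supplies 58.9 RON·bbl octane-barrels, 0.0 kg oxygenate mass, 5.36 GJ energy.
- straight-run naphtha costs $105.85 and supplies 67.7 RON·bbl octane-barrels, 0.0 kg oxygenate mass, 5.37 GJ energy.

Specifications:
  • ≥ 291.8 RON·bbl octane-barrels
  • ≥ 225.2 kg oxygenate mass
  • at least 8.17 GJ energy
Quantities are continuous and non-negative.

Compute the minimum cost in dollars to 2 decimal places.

$365.56

Let x1 = barrels of toluene, x2 = barrels of ethanol, x3 = barrels of light naphtha, x4 = barrels of heavy naphtha, x5 = barrels of straight-run naphtha.
min 213.72x1 + 143.57x2 + 96.77x3 + 99.79x4 + 105.85x5 with:
  114x1 + 114.6x2 + 73.9x3 + 58.9x4 + 67.7x5 ≥ 291.8   (octane-barrels)
  125.1x2 ≥ 225.2   (oxygenate mass)
  5.77x1 + 3.55x2 + 4.81x3 + 5.36x4 + 5.37x5 ≥ 8.17   (energy)
  x1, x2, x3, x4, x5 ≥ 0.
The minimum-cost mix takes nothing from toluene, light naphtha, heavy naphtha, straight-run naphtha — only ethanol. Binding constraint: octane-barrels.
So ethanol = 2.5462 barrels.
Cost = 143.57·2.5462 = 365.5579.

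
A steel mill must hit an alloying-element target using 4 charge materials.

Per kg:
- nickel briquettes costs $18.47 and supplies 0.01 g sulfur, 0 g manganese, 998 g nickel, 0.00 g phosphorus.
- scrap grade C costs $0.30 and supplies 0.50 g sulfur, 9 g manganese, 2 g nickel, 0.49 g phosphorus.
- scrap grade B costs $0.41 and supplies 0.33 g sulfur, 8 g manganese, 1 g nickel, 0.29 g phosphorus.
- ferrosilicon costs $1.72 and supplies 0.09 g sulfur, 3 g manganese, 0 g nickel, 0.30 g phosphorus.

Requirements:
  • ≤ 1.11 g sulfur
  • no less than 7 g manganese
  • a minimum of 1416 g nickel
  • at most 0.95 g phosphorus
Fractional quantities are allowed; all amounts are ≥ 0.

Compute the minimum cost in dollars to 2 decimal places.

$26.41

This is a linear program. Let x1 = kg of nickel briquettes, x2 = kg of scrap grade C, x3 = kg of scrap grade B, x4 = kg of ferrosilicon.
Minimize 18.47x1 + 0.3x2 + 0.41x3 + 1.72x4 with:
  0.01x1 + 0.5x2 + 0.33x3 + 0.09x4 ≤ 1.11   (sulfur)
  9x2 + 8x3 + 3x4 ≥ 7   (manganese)
  998x1 + 2x2 + 1x3 ≥ 1416   (nickel)
  0.49x2 + 0.29x3 + 0.3x4 ≤ 0.95   (phosphorus)
  x1, x2, x3, x4 ≥ 0.
The minimum-cost mix takes nothing from scrap grade B, ferrosilicon — only nickel briquettes, scrap grade C. Binding constraints: manganese and nickel.
That vertex is x1 = 1.417, x2 = 0.7778.
Hence cost = 18.47·1.417 + 0.3·0.7778 = $26.4053.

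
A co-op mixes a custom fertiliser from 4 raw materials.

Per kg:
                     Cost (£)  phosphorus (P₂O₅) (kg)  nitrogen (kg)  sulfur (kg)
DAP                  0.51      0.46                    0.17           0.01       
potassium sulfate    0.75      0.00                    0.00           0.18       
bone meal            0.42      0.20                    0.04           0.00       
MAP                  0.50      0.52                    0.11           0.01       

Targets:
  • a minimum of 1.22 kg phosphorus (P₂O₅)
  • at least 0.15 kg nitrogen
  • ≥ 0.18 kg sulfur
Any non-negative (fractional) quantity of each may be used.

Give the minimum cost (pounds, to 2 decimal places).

Let x1 = kg of DAP, x2 = kg of potassium sulfate, x3 = kg of bone meal, x4 = kg of MAP.
min 0.51x1 + 0.75x2 + 0.42x3 + 0.5x4 s.t.:
  0.46x1 + 0.2x3 + 0.52x4 ≥ 1.22   (phosphorus (P₂O₅))
  0.17x1 + 0.04x3 + 0.11x4 ≥ 0.15   (nitrogen)
  0.01x1 + 0.18x2 + 0.01x4 ≥ 0.18   (sulfur)
  x1, x2, x3, x4 ≥ 0.
The cheapest feasible vertex uses only potassium sulfate, MAP; DAP, bone meal are not used. There the phosphorus (P₂O₅) and sulfur constraints are tight.
Solving gives x2 = 0.8697, x4 = 2.346.
Objective = 0.75·0.8697 + 0.5·2.346 = 1.8253.

£1.83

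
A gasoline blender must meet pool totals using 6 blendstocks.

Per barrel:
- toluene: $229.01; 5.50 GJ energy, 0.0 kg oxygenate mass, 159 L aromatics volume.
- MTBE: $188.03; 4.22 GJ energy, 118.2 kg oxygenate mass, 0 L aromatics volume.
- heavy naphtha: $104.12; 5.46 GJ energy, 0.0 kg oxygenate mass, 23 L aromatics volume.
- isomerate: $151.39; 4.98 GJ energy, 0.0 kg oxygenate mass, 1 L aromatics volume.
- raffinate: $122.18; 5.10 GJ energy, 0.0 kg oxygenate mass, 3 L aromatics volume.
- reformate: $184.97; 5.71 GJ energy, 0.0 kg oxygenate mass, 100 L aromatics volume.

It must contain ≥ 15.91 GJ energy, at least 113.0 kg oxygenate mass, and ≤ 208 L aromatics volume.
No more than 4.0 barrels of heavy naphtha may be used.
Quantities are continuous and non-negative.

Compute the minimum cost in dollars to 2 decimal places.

$406.22

Let x1 = barrels of toluene, x2 = barrels of MTBE, x3 = barrels of heavy naphtha, x4 = barrels of isomerate, x5 = barrels of raffinate, x6 = barrels of reformate.
min 229.01x1 + 188.03x2 + 104.12x3 + 151.39x4 + 122.18x5 + 184.97x6 s.t.:
  5.5x1 + 4.22x2 + 5.46x3 + 4.98x4 + 5.1x5 + 5.71x6 ≥ 15.91   (energy)
  118.2x2 ≥ 113   (oxygenate mass)
  159x1 + 23x3 + 1x4 + 3x5 + 100x6 ≤ 208   (aromatics volume)
  x3 ≤ 4
  x1, x2, x3, x4, x5, x6 ≥ 0.
The minimum-cost mix takes nothing from toluene, isomerate, raffinate, reformate — only MTBE, heavy naphtha. The energy and oxygenate mass requirements are met with equality.
Optimal quantities: MTBE = 0.956 barrels, heavy naphtha = 2.175 barrels.
Objective = 188.03·0.956 + 104.12·2.175 = 406.2177.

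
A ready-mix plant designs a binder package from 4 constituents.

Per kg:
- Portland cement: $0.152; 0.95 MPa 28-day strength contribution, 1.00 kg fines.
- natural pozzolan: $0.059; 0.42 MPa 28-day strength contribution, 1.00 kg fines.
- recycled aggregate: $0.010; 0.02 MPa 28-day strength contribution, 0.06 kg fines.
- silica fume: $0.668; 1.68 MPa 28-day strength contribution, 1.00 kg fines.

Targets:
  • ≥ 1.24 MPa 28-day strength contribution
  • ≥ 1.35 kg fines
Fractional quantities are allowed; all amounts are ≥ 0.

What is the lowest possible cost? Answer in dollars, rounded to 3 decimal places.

$0.174

This is a linear program. Let x1 = kg of Portland cement, x2 = kg of natural pozzolan, x3 = kg of recycled aggregate, x4 = kg of silica fume.
min 0.152x1 + 0.059x2 + 0.01x3 + 0.668x4 subject to:
  0.95x1 + 0.42x2 + 0.02x3 + 1.68x4 ≥ 1.24   (28-day strength contribution)
  1x1 + 1x2 + 0.06x3 + 1x4 ≥ 1.35   (fines)
  x1, x2, x3, x4 ≥ 0.
The optimal basis is {natural pozzolan}; Portland cement, recycled aggregate, silica fume drop out. Binding constraint: 28-day strength contribution.
That vertex is x2 = 2.952.
Total cost: 0.059·2.952 = 0.17417.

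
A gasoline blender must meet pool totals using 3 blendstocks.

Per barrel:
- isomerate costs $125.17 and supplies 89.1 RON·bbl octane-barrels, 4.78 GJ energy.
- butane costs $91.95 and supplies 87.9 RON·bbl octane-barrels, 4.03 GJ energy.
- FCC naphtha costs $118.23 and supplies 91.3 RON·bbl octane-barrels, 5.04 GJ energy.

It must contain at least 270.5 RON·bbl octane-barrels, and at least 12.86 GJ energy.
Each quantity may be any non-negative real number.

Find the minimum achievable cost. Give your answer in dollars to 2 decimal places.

Let x1 = barrels of isomerate, x2 = barrels of butane, x3 = barrels of FCC naphtha.
Minimise 125.17x1 + 91.95x2 + 118.23x3 s.t.:
  89.1x1 + 87.9x2 + 91.3x3 ≥ 270.5   (octane-barrels)
  4.78x1 + 4.03x2 + 5.04x3 ≥ 12.86   (energy)
  x1, x2, x3 ≥ 0.
The minimum-cost mix takes nothing from isomerate, FCC naphtha — only butane. There the energy constraint is tight.
Optimal quantities: butane = 3.1911 barrels.
Cost = 91.95·3.1911 = 293.4216.

$293.42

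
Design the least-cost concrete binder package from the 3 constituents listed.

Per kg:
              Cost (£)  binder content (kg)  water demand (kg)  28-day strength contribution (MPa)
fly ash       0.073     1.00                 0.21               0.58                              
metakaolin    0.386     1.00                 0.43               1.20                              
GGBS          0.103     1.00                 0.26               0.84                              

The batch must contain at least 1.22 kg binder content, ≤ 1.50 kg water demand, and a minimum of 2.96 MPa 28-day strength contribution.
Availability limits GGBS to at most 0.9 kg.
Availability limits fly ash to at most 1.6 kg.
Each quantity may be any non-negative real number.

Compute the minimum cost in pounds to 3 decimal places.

Treat it as an LP. Let x1 = kg of fly ash, x2 = kg of metakaolin, x3 = kg of GGBS.
Minimise 0.073x1 + 0.386x2 + 0.103x3 s.t.:
  1x1 + 1x2 + 1x3 ≥ 1.22   (binder content)
  0.21x1 + 0.43x2 + 0.26x3 ≤ 1.5   (water demand)
  0.58x1 + 1.2x2 + 0.84x3 ≥ 2.96   (28-day strength contribution)
  x3 ≤ 0.9
  x1 ≤ 1.6
  x1, x2, x3 ≥ 0.
The optimal mix uses every input. Binding constraints: 28-day strength contribution, the GGBS cap, the fly ash cap.
So fly ash = 1.6 kg, metakaolin = 1.063 kg, GGBS = 0.9 kg.
Objective = 0.073·1.6 + 0.386·1.063 + 0.103·0.9 = 0.61982.

£0.620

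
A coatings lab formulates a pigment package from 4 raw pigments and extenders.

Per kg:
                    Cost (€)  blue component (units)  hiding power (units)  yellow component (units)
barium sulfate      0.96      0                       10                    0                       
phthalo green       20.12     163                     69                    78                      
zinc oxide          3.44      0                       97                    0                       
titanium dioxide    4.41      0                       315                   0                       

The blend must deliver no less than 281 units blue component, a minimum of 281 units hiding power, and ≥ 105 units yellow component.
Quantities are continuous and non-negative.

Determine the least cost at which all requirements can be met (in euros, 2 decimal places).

€36.95

Let x1 = kg of barium sulfate, x2 = kg of phthalo green, x3 = kg of zinc oxide, x4 = kg of titanium dioxide.
Minimise 0.96x1 + 20.12x2 + 3.44x3 + 4.41x4 subject to:
  163x2 ≥ 281   (blue component)
  10x1 + 69x2 + 97x3 + 315x4 ≥ 281   (hiding power)
  78x2 ≥ 105   (yellow component)
  x1, x2, x3, x4 ≥ 0.
The minimum-cost mix takes nothing from barium sulfate, zinc oxide — only phthalo green, titanium dioxide. The blue component and hiding power requirements are met with equality.
Solving gives x2 = 1.7239, x4 = 0.51444.
Objective = 20.12·1.7239 + 4.41·0.51444 = 36.9535.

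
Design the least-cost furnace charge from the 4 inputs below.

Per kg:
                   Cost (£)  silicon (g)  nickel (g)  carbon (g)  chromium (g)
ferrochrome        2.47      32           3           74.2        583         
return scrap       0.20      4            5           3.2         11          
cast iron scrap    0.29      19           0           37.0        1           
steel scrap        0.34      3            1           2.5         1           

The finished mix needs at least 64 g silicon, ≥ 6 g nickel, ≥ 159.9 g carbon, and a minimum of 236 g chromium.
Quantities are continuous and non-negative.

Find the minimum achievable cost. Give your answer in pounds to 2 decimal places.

£2.14

Treat it as an LP. Let x1 = kg of ferrochrome, x2 = kg of return scrap, x3 = kg of cast iron scrap, x4 = kg of steel scrap.
Minimize 2.47x1 + 0.2x2 + 0.29x3 + 0.34x4 with:
  32x1 + 4x2 + 19x3 + 3x4 ≥ 64   (silicon)
  3x1 + 5x2 + 1x4 ≥ 6   (nickel)
  74.2x1 + 3.2x2 + 37x3 + 2.5x4 ≥ 159.9   (carbon)
  583x1 + 11x2 + 1x3 + 1x4 ≥ 236   (chromium)
  x1, x2, x3, x4 ≥ 0.
The cheapest feasible vertex uses only ferrochrome, return scrap, cast iron scrap; steel scrap is not used. Binding constraints: nickel, carbon, chromium.
That vertex is x1 = 0.3805, x2 = 0.9717, x3 = 3.475.
Cost = 2.47·0.3805 + 0.2·0.9717 + 0.29·3.475 = 2.1419.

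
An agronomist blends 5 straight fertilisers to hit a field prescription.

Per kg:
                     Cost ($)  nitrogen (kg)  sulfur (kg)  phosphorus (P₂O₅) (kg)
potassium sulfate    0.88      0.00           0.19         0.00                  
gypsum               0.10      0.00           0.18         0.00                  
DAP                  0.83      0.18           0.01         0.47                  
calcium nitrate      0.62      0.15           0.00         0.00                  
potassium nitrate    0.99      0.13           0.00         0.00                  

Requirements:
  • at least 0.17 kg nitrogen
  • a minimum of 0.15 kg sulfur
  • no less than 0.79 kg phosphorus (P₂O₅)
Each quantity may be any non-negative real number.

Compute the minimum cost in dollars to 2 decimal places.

$1.47

Let x1 = kg of potassium sulfate, x2 = kg of gypsum, x3 = kg of DAP, x4 = kg of calcium nitrate, x5 = kg of potassium nitrate.
min 0.88x1 + 0.1x2 + 0.83x3 + 0.62x4 + 0.99x5 s.t.:
  0.18x3 + 0.15x4 + 0.13x5 ≥ 0.17   (nitrogen)
  0.19x1 + 0.18x2 + 0.01x3 ≥ 0.15   (sulfur)
  0.47x3 ≥ 0.79   (phosphorus (P₂O₅))
  x1, x2, x3, x4, x5 ≥ 0.
The minimum-cost mix takes nothing from potassium sulfate, calcium nitrate, potassium nitrate — only gypsum, DAP. Binding constraints: sulfur and phosphorus (P₂O₅).
Solving gives x2 = 0.74, x3 = 1.681.
Objective = 0.1·0.74 + 0.83·1.681 = 1.4692.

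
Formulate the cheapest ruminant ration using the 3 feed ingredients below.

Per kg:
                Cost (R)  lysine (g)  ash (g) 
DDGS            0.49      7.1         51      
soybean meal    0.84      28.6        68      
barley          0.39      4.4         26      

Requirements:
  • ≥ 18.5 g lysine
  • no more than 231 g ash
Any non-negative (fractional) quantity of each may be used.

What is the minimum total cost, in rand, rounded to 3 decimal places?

Let x1 = kg of DDGS, x2 = kg of soybean meal, x3 = kg of barley.
Minimize 0.49x1 + 0.84x2 + 0.39x3 with:
  7.1x1 + 28.6x2 + 4.4x3 ≥ 18.5   (lysine)
  51x1 + 68x2 + 26x3 ≤ 231   (ash)
  x1, x2, x3 ≥ 0.
The minimum-cost mix takes nothing from DDGS, barley — only soybean meal. Binding constraint: lysine.
That vertex is x2 = 0.6469.
Hence cost = 0.84·0.6469 = R0.54340.

R0.543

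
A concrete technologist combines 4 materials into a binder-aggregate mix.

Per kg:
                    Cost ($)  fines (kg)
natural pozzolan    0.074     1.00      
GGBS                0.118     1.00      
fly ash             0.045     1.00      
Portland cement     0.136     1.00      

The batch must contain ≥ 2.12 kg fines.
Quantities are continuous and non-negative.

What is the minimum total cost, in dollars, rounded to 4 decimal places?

$0.0954

Let x1 = kg of natural pozzolan, x2 = kg of GGBS, x3 = kg of fly ash, x4 = kg of Portland cement.
Minimise 0.074x1 + 0.118x2 + 0.045x3 + 0.136x4 with:
  1x1 + 1x2 + 1x3 + 1x4 ≥ 2.12   (fines)
  x1, x2, x3, x4 ≥ 0.
At the optimum only fly ash is positive (natural pozzolan, GGBS, Portland cement = 0). There the fines constraint is tight.
So fly ash = 2.12 kg.
Objective = 0.045·2.12 = 0.095400.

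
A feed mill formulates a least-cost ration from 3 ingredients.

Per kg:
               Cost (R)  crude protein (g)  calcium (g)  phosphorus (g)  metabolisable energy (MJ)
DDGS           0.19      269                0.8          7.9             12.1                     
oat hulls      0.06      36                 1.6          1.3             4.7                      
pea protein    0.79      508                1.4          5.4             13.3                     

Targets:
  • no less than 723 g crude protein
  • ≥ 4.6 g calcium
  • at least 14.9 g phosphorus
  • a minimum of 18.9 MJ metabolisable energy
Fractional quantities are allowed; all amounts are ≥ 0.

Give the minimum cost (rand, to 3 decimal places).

Let x1 = kg of DDGS, x2 = kg of oat hulls, x3 = kg of pea protein.
Minimise 0.19x1 + 0.06x2 + 0.79x3 with:
  269x1 + 36x2 + 508x3 ≥ 723   (crude protein)
  0.8x1 + 1.6x2 + 1.4x3 ≥ 4.6   (calcium)
  7.9x1 + 1.3x2 + 5.4x3 ≥ 14.9   (phosphorus)
  12.1x1 + 4.7x2 + 13.3x3 ≥ 18.9   (metabolisable energy)
  x1, x2, x3 ≥ 0.
The optimal basis is {DDGS, oat hulls}; pea protein drops out. The crude protein and calcium requirements are met with equality.
Solving gives x1 = 2.468, x2 = 1.641.
Total cost: 0.19·2.468 + 0.06·1.641 = 0.56738.

R0.567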